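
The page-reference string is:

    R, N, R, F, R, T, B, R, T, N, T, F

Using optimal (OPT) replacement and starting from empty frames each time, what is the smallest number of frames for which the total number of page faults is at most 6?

f=1: 12 faults
f=2: 8 faults
f=3: 7 faults
f=4: 6 faults
f=5: 5 faults
Smallest f with faults ≤ 6 is 4.

4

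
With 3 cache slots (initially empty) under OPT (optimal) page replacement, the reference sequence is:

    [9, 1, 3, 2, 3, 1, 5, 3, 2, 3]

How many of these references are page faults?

9: fault, frames {9}
1: fault, frames {9,1}
3: fault, frames {9,1,3}
2: fault, evict 9, frames {1,3,2}
3: hit
1: hit
5: fault, evict 1, frames {3,2,5}
3: hit
2: hit
3: hit
Page faults: 5.

5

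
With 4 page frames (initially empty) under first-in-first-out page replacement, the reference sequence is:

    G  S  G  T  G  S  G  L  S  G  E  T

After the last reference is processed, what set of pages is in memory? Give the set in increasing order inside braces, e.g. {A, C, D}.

{E, L, S, T}

G: fault, frames [G]
S: fault, frames [G, S]
G: hit
T: fault, frames [G, S, T]
G: hit
S: hit
G: hit
L: fault, frames [G, S, T, L]
S: hit
G: hit
E: fault, evict G, frames [S, T, L, E]
T: hit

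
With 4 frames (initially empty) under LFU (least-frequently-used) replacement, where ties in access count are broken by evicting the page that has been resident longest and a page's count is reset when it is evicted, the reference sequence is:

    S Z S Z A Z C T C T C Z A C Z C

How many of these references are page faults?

S → miss, frames (S)
Z → miss, frames (S Z)
S → hit
Z → hit
A → miss, frames (S Z A)
Z → hit
C → miss, frames (S Z A C)
T → miss, evict A, frames (S Z C T)
C → hit
T → hit
C → hit
Z → hit
A → miss, evict S, frames (Z C T A)
C → hit
Z → hit
C → hit
Page faults: 6.

6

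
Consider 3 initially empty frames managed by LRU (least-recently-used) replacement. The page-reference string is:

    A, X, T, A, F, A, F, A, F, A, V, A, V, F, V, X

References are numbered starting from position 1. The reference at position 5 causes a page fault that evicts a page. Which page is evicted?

pos 1: A → fault, frames [A]
pos 2: X → fault, frames [A, X]
pos 3: T → fault, frames [A, X, T]
pos 4: A → hit
pos 5: F → fault, evict X, frames [T, A, F]
At position 5, page X is evicted.

X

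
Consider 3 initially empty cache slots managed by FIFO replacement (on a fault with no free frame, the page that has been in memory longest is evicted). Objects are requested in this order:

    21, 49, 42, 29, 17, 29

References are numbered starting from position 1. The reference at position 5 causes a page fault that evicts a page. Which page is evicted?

49

pos 1: 21 -> fault, frames {21}
pos 2: 49 -> fault, frames {21,49}
pos 3: 42 -> fault, frames {21,49,42}
pos 4: 29 -> fault, evict 21, frames {49,42,29}
pos 5: 17 -> fault, evict 49, frames {42,29,17}
At position 5, page 49 is evicted.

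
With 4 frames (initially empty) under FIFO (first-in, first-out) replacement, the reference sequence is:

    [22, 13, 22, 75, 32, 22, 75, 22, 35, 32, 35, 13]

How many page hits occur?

22 -> miss, frames (22)
13 -> miss, frames (22 13)
22 -> hit
75 -> miss, frames (22 13 75)
32 -> miss, frames (22 13 75 32)
22 -> hit
75 -> hit
22 -> hit
35 -> miss, evict 22, frames (13 75 32 35)
32 -> hit
35 -> hit
13 -> hit
Hits: 7.

7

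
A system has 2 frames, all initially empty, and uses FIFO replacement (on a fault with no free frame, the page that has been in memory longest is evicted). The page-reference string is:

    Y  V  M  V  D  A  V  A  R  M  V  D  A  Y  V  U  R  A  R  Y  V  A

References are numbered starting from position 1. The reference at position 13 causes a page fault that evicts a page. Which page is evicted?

V

pos 1: Y -> fault, frames (Y)
pos 2: V -> fault, frames (Y V)
pos 3: M -> fault, evict Y, frames (V M)
pos 4: V -> hit
pos 5: D -> fault, evict V, frames (M D)
pos 6: A -> fault, evict M, frames (D A)
pos 7: V -> fault, evict D, frames (A V)
pos 8: A -> hit
pos 9: R -> fault, evict A, frames (V R)
pos 10: M -> fault, evict V, frames (R M)
pos 11: V -> fault, evict R, frames (M V)
pos 12: D -> fault, evict M, frames (V D)
pos 13: A -> fault, evict V, frames (D A)
At position 13, page V is evicted.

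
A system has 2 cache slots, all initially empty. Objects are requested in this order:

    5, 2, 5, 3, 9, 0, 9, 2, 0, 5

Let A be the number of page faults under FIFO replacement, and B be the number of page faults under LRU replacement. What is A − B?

Under FIFO: F F . F F F . F . F → 7 faults.
Under LRU: F F . F F F . F F F → 8 faults.
A − B = 7 − 8 = -1.

-1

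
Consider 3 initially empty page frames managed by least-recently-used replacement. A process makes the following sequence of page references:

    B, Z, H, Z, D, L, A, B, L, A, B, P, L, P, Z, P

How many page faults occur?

10

B -> fault, frames {B}
Z -> fault, frames {B,Z}
H -> fault, frames {B,Z,H}
Z -> hit
D -> fault, evict B, frames {H,Z,D}
L -> fault, evict H, frames {Z,D,L}
A -> fault, evict Z, frames {D,L,A}
B -> fault, evict D, frames {L,A,B}
L -> hit
A -> hit
B -> hit
P -> fault, evict L, frames {A,B,P}
L -> fault, evict A, frames {B,P,L}
P -> hit
Z -> fault, evict B, frames {L,P,Z}
P -> hit
Page faults: 10.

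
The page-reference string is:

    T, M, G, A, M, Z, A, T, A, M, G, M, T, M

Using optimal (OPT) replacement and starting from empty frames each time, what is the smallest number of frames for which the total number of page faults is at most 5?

f=1: 14 faults
f=2: 9 faults
f=3: 7 faults
f=4: 6 faults
f=5: 5 faults
Smallest f with faults ≤ 5 is 5.

5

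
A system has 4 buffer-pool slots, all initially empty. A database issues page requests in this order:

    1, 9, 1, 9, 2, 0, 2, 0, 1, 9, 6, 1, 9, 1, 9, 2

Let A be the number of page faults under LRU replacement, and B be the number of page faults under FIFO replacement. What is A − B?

Under LRU: F F . . F F . . . . F . . . . F → 6 faults.
Under FIFO: F F . . F F . . . . F F F . . F → 8 faults.
A − B = 6 − 8 = -2.

-2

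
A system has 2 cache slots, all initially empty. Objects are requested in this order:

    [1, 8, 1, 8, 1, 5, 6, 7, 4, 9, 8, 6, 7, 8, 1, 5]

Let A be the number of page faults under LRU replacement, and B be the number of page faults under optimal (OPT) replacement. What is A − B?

2

Under LRU: F F . . . F F F F F F F F F F F → 13 faults.
Under OPT: F F . . . F F F F F . F F . F F → 11 faults.
A − B = 13 − 11 = 2.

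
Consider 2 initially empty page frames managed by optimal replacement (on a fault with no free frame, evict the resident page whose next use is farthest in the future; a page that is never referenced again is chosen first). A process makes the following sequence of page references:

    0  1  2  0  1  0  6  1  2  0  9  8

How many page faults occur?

0: miss, frames (0)
1: miss, frames (0 1)
2: miss, evict 1, frames (0 2)
0: hit
1: miss, evict 2, frames (0 1)
0: hit
6: miss, evict 0, frames (1 6)
1: hit
2: miss, evict 6, frames (1 2)
0: miss, evict 2, frames (1 0)
9: miss, evict 0, frames (1 9)
8: miss, evict 9, frames (1 8)
Page faults: 9.

9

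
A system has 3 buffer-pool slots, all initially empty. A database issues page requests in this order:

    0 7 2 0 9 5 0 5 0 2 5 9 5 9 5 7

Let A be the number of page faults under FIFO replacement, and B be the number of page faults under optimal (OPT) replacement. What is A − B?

Under FIFO: F F F . F F F . . F . F F . . F → 10 faults.
Under OPT: F F F . F F . . . . . F . . . F → 7 faults.
A − B = 10 − 7 = 3.

3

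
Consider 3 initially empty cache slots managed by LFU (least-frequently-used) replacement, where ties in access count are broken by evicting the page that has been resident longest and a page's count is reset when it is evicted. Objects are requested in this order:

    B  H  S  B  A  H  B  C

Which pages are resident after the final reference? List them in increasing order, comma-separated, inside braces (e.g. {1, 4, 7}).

B -> fault, frames (B)
H -> fault, frames (B H)
S -> fault, frames (B H S)
B -> hit
A -> fault, evict H, frames (B S A)
H -> fault, evict S, frames (B A H)
B -> hit
C -> fault, evict A, frames (B H C)

{B, C, H}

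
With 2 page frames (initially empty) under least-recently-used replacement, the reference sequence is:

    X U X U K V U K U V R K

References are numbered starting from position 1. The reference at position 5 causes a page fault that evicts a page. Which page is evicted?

X

pos 1: X: miss, frames (X)
pos 2: U: miss, frames (X U)
pos 3: X: hit
pos 4: U: hit
pos 5: K: miss, evict X, frames (U K)
At position 5, page X is evicted.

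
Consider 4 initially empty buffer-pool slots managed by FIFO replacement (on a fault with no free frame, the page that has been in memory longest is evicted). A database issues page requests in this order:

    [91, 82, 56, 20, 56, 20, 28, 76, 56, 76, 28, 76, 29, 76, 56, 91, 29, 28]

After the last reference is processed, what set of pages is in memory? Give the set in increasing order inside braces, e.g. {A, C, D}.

{28, 29, 56, 91}

91 → miss, frames [91]
82 → miss, frames [91, 82]
56 → miss, frames [91, 82, 56]
20 → miss, frames [91, 82, 56, 20]
56 → hit
20 → hit
28 → miss, evict 91, frames [82, 56, 20, 28]
76 → miss, evict 82, frames [56, 20, 28, 76]
56 → hit
76 → hit
28 → hit
76 → hit
29 → miss, evict 56, frames [20, 28, 76, 29]
76 → hit
56 → miss, evict 20, frames [28, 76, 29, 56]
91 → miss, evict 28, frames [76, 29, 56, 91]
29 → hit
28 → miss, evict 76, frames [29, 56, 91, 28]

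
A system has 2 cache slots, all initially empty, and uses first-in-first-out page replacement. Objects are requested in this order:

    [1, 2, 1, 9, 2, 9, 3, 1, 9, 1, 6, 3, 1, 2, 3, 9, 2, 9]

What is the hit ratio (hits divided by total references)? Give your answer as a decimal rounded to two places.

0.28

1 → miss, frames (1)
2 → miss, frames (1 2)
1 → hit
9 → miss, evict 1, frames (2 9)
2 → hit
9 → hit
3 → miss, evict 2, frames (9 3)
1 → miss, evict 9, frames (3 1)
9 → miss, evict 3, frames (1 9)
1 → hit
6 → miss, evict 1, frames (9 6)
3 → miss, evict 9, frames (6 3)
1 → miss, evict 6, frames (3 1)
2 → miss, evict 3, frames (1 2)
3 → miss, evict 1, frames (2 3)
9 → miss, evict 2, frames (3 9)
2 → miss, evict 3, frames (9 2)
9 → hit
Hits: 5 of 18 references → 5/18 = 0.2778.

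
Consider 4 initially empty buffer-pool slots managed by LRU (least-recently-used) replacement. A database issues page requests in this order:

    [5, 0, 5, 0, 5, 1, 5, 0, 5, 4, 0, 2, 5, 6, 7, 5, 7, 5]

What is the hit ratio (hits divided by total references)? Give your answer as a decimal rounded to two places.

0.61

5: fault, frames {5}
0: fault, frames {5,0}
5: hit
0: hit
5: hit
1: fault, frames {0,5,1}
5: hit
0: hit
5: hit
4: fault, frames {1,0,5,4}
0: hit
2: fault, evict 1, frames {5,4,0,2}
5: hit
6: fault, evict 4, frames {0,2,5,6}
7: fault, evict 0, frames {2,5,6,7}
5: hit
7: hit
5: hit
Hits: 11 of 18 references → 11/18 = 0.6111.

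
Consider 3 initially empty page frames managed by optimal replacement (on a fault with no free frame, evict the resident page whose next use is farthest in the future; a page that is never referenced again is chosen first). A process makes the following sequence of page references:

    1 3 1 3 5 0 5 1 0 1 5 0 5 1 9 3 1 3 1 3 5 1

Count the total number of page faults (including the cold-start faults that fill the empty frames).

6

1 → miss, frames {1}
3 → miss, frames {1,3}
1 → hit
3 → hit
5 → miss, frames {1,3,5}
0 → miss, evict 3, frames {1,5,0}
5 → hit
1 → hit
0 → hit
1 → hit
5 → hit
0 → hit
5 → hit
1 → hit
9 → miss, evict 0, frames {1,5,9}
3 → miss, evict 9, frames {1,5,3}
1 → hit
3 → hit
1 → hit
3 → hit
5 → hit
1 → hit
Page faults: 6.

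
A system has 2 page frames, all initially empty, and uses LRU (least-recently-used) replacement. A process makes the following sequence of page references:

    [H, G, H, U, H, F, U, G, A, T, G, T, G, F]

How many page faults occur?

H → fault, frames (H)
G → fault, frames (H G)
H → hit
U → fault, evict G, frames (H U)
H → hit
F → fault, evict U, frames (H F)
U → fault, evict H, frames (F U)
G → fault, evict F, frames (U G)
A → fault, evict U, frames (G A)
T → fault, evict G, frames (A T)
G → fault, evict A, frames (T G)
T → hit
G → hit
F → fault, evict T, frames (G F)
Page faults: 10.

10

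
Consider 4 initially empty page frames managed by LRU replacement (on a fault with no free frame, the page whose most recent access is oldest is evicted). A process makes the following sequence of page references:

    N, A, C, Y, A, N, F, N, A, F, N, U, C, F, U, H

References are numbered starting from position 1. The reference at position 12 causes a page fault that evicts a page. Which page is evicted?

Y

pos 1: N -> miss, frames [N]
pos 2: A -> miss, frames [N, A]
pos 3: C -> miss, frames [N, A, C]
pos 4: Y -> miss, frames [N, A, C, Y]
pos 5: A -> hit
pos 6: N -> hit
pos 7: F -> miss, evict C, frames [Y, A, N, F]
pos 8: N -> hit
pos 9: A -> hit
pos 10: F -> hit
pos 11: N -> hit
pos 12: U -> miss, evict Y, frames [A, F, N, U]
At position 12, page Y is evicted.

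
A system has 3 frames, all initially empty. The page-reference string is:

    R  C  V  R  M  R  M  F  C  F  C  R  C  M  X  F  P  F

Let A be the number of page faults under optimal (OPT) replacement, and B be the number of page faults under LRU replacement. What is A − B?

-3

Under OPT: F F F . F . . F . . . . . F F . F . → 8 faults.
Under LRU: F F F . F . . F F . . F . F F F F . → 11 faults.
A − B = 8 − 11 = -3.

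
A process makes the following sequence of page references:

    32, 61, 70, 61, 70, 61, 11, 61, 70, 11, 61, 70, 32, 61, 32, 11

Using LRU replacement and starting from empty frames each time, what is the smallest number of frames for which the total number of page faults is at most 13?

f=1: 16 faults
f=2: 11 faults
f=3: 6 faults
f=4: 4 faults
Smallest f with faults ≤ 13 is 2.

2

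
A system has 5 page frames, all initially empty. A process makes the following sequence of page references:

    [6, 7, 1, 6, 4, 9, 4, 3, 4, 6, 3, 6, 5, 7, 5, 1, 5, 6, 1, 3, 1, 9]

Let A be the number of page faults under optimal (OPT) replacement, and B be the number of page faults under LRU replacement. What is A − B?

Under OPT: F F F . F F . F . . . . F . . . . . . . . F → 8 faults.
Under LRU: F F F . F F . F . . . . F F . F . . . . . F → 10 faults.
A − B = 8 − 10 = -2.

-2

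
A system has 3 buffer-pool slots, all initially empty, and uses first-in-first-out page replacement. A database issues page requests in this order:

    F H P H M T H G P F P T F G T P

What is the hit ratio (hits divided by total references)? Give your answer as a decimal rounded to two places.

F -> miss, frames (F)
H -> miss, frames (F H)
P -> miss, frames (F H P)
H -> hit
M -> miss, evict F, frames (H P M)
T -> miss, evict H, frames (P M T)
H -> miss, evict P, frames (M T H)
G -> miss, evict M, frames (T H G)
P -> miss, evict T, frames (H G P)
F -> miss, evict H, frames (G P F)
P -> hit
T -> miss, evict G, frames (P F T)
F -> hit
G -> miss, evict P, frames (F T G)
T -> hit
P -> miss, evict F, frames (T G P)
Hits: 4 of 16 references → 4/16 = 0.2500.

0.25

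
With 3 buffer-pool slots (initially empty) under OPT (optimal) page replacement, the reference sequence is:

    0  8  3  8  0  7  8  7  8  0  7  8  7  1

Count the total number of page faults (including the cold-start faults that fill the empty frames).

0 -> miss, frames (0)
8 -> miss, frames (0 8)
3 -> miss, frames (0 8 3)
8 -> hit
0 -> hit
7 -> miss, evict 3, frames (0 8 7)
8 -> hit
7 -> hit
8 -> hit
0 -> hit
7 -> hit
8 -> hit
7 -> hit
1 -> miss, evict 7, frames (0 8 1)
Page faults: 5.

5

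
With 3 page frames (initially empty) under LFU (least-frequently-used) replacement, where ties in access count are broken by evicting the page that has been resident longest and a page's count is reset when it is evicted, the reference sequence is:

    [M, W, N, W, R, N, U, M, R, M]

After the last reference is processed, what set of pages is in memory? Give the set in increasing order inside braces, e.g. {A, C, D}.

{M, N, W}

M → fault, frames {M}
W → fault, frames {M,W}
N → fault, frames {M,W,N}
W → hit
R → fault, evict M, frames {W,N,R}
N → hit
U → fault, evict R, frames {W,N,U}
M → fault, evict U, frames {W,N,M}
R → fault, evict M, frames {W,N,R}
M → fault, evict R, frames {W,N,M}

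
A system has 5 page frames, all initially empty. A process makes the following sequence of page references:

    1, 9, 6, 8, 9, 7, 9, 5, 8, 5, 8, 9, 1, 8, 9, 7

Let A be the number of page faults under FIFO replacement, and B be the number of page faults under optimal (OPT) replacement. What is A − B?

Under FIFO: F F F F . F . F . . . . F . F . → 8 faults.
Under OPT: F F F F . F . F . . . . . . . . → 6 faults.
A − B = 8 − 6 = 2.

2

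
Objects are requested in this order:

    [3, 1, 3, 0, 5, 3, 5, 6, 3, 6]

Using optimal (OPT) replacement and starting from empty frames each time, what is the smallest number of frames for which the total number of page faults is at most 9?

2

f=1: 10 faults
f=2: 5 faults
f=3: 5 faults
f=4: 5 faults
f=5: 5 faults
Smallest f with faults ≤ 9 is 2.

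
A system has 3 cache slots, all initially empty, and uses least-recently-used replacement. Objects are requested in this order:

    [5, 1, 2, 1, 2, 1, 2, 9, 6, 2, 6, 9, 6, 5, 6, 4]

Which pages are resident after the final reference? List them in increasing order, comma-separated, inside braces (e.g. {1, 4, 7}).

{4, 5, 6}

5: miss, frames (5)
1: miss, frames (5 1)
2: miss, frames (5 1 2)
1: hit
2: hit
1: hit
2: hit
9: miss, evict 5, frames (1 2 9)
6: miss, evict 1, frames (2 9 6)
2: hit
6: hit
9: hit
6: hit
5: miss, evict 2, frames (9 6 5)
6: hit
4: miss, evict 9, frames (5 6 4)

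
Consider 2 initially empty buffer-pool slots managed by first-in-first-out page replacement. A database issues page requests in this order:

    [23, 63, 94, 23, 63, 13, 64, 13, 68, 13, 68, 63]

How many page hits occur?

23 → fault, frames (23)
63 → fault, frames (23 63)
94 → fault, evict 23, frames (63 94)
23 → fault, evict 63, frames (94 23)
63 → fault, evict 94, frames (23 63)
13 → fault, evict 23, frames (63 13)
64 → fault, evict 63, frames (13 64)
13 → hit
68 → fault, evict 13, frames (64 68)
13 → fault, evict 64, frames (68 13)
68 → hit
63 → fault, evict 68, frames (13 63)
Hits: 2.

2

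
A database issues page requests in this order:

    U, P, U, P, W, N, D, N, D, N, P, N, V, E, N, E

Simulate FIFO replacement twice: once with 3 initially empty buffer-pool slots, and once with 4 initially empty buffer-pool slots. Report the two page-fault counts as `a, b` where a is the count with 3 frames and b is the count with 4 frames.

9, 7

3 frames: F F . . F F F . . . F . F F F . → 9 faults.
4 frames: F F . . F F F . . . . . F F . . → 7 faults.
7 < 9: adding a frame reduced faults, as is typical.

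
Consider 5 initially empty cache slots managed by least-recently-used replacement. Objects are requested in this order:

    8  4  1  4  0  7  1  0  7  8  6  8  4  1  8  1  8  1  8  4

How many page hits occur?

8 → miss, frames (8)
4 → miss, frames (8 4)
1 → miss, frames (8 4 1)
4 → hit
0 → miss, frames (8 1 4 0)
7 → miss, frames (8 1 4 0 7)
1 → hit
0 → hit
7 → hit
8 → hit
6 → miss, evict 4, frames (1 0 7 8 6)
8 → hit
4 → miss, evict 1, frames (0 7 6 8 4)
1 → miss, evict 0, frames (7 6 8 4 1)
8 → hit
1 → hit
8 → hit
1 → hit
8 → hit
4 → hit
Hits: 12.

12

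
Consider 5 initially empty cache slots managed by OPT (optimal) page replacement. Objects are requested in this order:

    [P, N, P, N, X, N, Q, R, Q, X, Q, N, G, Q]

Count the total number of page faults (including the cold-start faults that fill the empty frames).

6

P: fault, frames (P)
N: fault, frames (P N)
P: hit
N: hit
X: fault, frames (P N X)
N: hit
Q: fault, frames (P N X Q)
R: fault, frames (P N X Q R)
Q: hit
X: hit
Q: hit
N: hit
G: fault, evict R, frames (P N X Q G)
Q: hit
Page faults: 6.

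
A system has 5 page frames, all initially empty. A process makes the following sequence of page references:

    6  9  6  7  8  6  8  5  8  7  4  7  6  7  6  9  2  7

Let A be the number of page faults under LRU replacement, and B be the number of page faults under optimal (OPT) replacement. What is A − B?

Under LRU: F F . F F . . F . . F . . . . F F . → 8 faults.
Under OPT: F F . F F . . F . . F . . . . . F . → 7 faults.
A − B = 8 − 7 = 1.

1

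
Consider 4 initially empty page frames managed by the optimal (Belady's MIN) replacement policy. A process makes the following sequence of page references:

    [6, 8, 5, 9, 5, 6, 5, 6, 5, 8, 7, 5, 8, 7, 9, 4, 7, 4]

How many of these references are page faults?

6 -> fault, frames {6}
8 -> fault, frames {6,8}
5 -> fault, frames {6,8,5}
9 -> fault, frames {6,8,5,9}
5 -> hit
6 -> hit
5 -> hit
6 -> hit
5 -> hit
8 -> hit
7 -> fault, evict 6, frames {8,5,9,7}
5 -> hit
8 -> hit
7 -> hit
9 -> hit
4 -> fault, evict 9, frames {8,5,7,4}
7 -> hit
4 -> hit
Page faults: 6.

6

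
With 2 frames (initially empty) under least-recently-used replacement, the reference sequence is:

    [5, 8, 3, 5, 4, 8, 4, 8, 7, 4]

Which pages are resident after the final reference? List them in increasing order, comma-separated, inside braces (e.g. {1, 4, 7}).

{4, 7}

5: miss, frames [5]
8: miss, frames [5, 8]
3: miss, evict 5, frames [8, 3]
5: miss, evict 8, frames [3, 5]
4: miss, evict 3, frames [5, 4]
8: miss, evict 5, frames [4, 8]
4: hit
8: hit
7: miss, evict 4, frames [8, 7]
4: miss, evict 8, frames [7, 4]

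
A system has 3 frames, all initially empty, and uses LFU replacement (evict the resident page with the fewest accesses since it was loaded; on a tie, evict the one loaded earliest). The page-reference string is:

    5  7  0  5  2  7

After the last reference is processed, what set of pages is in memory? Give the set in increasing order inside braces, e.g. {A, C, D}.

5: fault, frames (5)
7: fault, frames (5 7)
0: fault, frames (5 7 0)
5: hit
2: fault, evict 7, frames (5 0 2)
7: fault, evict 0, frames (5 2 7)

{2, 5, 7}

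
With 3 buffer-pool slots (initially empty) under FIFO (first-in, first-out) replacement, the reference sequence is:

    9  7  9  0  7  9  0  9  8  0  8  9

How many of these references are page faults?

9: fault, frames [9]
7: fault, frames [9, 7]
9: hit
0: fault, frames [9, 7, 0]
7: hit
9: hit
0: hit
9: hit
8: fault, evict 9, frames [7, 0, 8]
0: hit
8: hit
9: fault, evict 7, frames [0, 8, 9]
Page faults: 5.

5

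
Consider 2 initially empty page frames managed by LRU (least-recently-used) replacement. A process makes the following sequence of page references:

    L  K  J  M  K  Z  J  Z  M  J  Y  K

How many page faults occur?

L: miss, frames [L]
K: miss, frames [L, K]
J: miss, evict L, frames [K, J]
M: miss, evict K, frames [J, M]
K: miss, evict J, frames [M, K]
Z: miss, evict M, frames [K, Z]
J: miss, evict K, frames [Z, J]
Z: hit
M: miss, evict J, frames [Z, M]
J: miss, evict Z, frames [M, J]
Y: miss, evict M, frames [J, Y]
K: miss, evict J, frames [Y, K]
Page faults: 11.

11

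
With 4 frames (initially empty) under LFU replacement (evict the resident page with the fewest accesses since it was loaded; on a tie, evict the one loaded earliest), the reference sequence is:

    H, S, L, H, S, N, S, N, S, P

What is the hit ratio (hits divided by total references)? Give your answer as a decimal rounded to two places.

0.50

H → fault, frames (H)
S → fault, frames (H S)
L → fault, frames (H S L)
H → hit
S → hit
N → fault, frames (H S L N)
S → hit
N → hit
S → hit
P → fault, evict L, frames (H S N P)
Hits: 5 of 10 references → 5/10 = 0.5000.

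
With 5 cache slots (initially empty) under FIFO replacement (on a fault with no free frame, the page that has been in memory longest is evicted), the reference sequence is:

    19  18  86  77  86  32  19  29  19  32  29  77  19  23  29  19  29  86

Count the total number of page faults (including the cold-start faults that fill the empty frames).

19: miss, frames (19)
18: miss, frames (19 18)
86: miss, frames (19 18 86)
77: miss, frames (19 18 86 77)
86: hit
32: miss, frames (19 18 86 77 32)
19: hit
29: miss, evict 19, frames (18 86 77 32 29)
19: miss, evict 18, frames (86 77 32 29 19)
32: hit
29: hit
77: hit
19: hit
23: miss, evict 86, frames (77 32 29 19 23)
29: hit
19: hit
29: hit
86: miss, evict 77, frames (32 29 19 23 86)
Page faults: 9.

9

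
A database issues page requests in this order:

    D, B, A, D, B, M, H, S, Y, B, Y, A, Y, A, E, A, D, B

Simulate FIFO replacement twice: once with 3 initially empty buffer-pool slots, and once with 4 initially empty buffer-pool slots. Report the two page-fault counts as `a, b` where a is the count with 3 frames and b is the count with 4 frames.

3 frames: F F F . . F F F F F . F . . F . F F → 12 faults.
4 frames: F F F . . F F F F F . F . . F . F . → 11 faults.
11 < 12: adding a frame reduced faults, as is typical.

12, 11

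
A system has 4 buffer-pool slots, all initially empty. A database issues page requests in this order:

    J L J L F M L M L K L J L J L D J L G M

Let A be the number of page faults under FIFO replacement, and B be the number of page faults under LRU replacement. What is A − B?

Under FIFO: F F . . F F . . . F . F F . . F . . F F → 10 faults.
Under LRU: F F . . F F . . . F . F . . . F . . F F → 9 faults.
A − B = 10 − 9 = 1.

1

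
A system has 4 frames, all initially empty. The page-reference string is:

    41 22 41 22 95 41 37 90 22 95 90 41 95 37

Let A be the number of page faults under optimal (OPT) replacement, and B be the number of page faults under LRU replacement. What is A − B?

Under OPT: F F . . F . F F . . . . . F → 6 faults.
Under LRU: F F . . F . F F F F . F . F → 9 faults.
A − B = 6 − 9 = -3.

-3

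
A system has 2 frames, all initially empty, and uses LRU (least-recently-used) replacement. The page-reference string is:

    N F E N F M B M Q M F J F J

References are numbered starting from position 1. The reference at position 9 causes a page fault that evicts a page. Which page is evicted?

pos 1: N -> fault, frames (N)
pos 2: F -> fault, frames (N F)
pos 3: E -> fault, evict N, frames (F E)
pos 4: N -> fault, evict F, frames (E N)
pos 5: F -> fault, evict E, frames (N F)
pos 6: M -> fault, evict N, frames (F M)
pos 7: B -> fault, evict F, frames (M B)
pos 8: M -> hit
pos 9: Q -> fault, evict B, frames (M Q)
At position 9, page B is evicted.

B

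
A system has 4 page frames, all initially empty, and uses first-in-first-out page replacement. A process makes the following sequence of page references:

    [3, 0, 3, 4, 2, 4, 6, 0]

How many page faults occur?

3: fault, frames [3]
0: fault, frames [3, 0]
3: hit
4: fault, frames [3, 0, 4]
2: fault, frames [3, 0, 4, 2]
4: hit
6: fault, evict 3, frames [0, 4, 2, 6]
0: hit
Page faults: 5.

5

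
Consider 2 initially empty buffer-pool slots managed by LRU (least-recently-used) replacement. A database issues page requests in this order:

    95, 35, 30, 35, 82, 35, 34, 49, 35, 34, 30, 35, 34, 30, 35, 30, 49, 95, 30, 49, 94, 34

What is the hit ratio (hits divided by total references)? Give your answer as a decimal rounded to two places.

0.14

95: fault, frames [95]
35: fault, frames [95, 35]
30: fault, evict 95, frames [35, 30]
35: hit
82: fault, evict 30, frames [35, 82]
35: hit
34: fault, evict 82, frames [35, 34]
49: fault, evict 35, frames [34, 49]
35: fault, evict 34, frames [49, 35]
34: fault, evict 49, frames [35, 34]
30: fault, evict 35, frames [34, 30]
35: fault, evict 34, frames [30, 35]
34: fault, evict 30, frames [35, 34]
30: fault, evict 35, frames [34, 30]
35: fault, evict 34, frames [30, 35]
30: hit
49: fault, evict 35, frames [30, 49]
95: fault, evict 30, frames [49, 95]
30: fault, evict 49, frames [95, 30]
49: fault, evict 95, frames [30, 49]
94: fault, evict 30, frames [49, 94]
34: fault, evict 49, frames [94, 34]
Hits: 3 of 22 references → 3/22 = 0.1364.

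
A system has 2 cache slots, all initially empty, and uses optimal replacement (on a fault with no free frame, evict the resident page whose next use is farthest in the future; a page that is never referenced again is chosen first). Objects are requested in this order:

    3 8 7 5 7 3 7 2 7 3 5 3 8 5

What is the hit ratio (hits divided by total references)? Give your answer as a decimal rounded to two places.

0.36

3 → miss, frames (3)
8 → miss, frames (3 8)
7 → miss, evict 8, frames (3 7)
5 → miss, evict 3, frames (7 5)
7 → hit
3 → miss, evict 5, frames (7 3)
7 → hit
2 → miss, evict 3, frames (7 2)
7 → hit
3 → miss, evict 2, frames (7 3)
5 → miss, evict 7, frames (3 5)
3 → hit
8 → miss, evict 3, frames (5 8)
5 → hit
Hits: 5 of 14 references → 5/14 = 0.3571.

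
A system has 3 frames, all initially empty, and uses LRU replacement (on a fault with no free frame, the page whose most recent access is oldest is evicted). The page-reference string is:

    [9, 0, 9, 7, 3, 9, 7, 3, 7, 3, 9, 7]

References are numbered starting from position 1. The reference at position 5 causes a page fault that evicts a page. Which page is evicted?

0

pos 1: 9 → miss, frames (9)
pos 2: 0 → miss, frames (9 0)
pos 3: 9 → hit
pos 4: 7 → miss, frames (0 9 7)
pos 5: 3 → miss, evict 0, frames (9 7 3)
At position 5, page 0 is evicted.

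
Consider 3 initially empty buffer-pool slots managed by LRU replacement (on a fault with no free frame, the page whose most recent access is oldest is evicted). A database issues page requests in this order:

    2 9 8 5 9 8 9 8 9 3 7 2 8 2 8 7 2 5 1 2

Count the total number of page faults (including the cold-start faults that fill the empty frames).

10

2: fault, frames [2]
9: fault, frames [2, 9]
8: fault, frames [2, 9, 8]
5: fault, evict 2, frames [9, 8, 5]
9: hit
8: hit
9: hit
8: hit
9: hit
3: fault, evict 5, frames [8, 9, 3]
7: fault, evict 8, frames [9, 3, 7]
2: fault, evict 9, frames [3, 7, 2]
8: fault, evict 3, frames [7, 2, 8]
2: hit
8: hit
7: hit
2: hit
5: fault, evict 8, frames [7, 2, 5]
1: fault, evict 7, frames [2, 5, 1]
2: hit
Page faults: 10.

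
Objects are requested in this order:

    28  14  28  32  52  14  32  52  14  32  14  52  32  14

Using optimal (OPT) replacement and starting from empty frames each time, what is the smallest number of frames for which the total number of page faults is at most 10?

f=1: 14 faults
f=2: 8 faults
f=3: 4 faults
f=4: 4 faults
Smallest f with faults ≤ 10 is 2.

2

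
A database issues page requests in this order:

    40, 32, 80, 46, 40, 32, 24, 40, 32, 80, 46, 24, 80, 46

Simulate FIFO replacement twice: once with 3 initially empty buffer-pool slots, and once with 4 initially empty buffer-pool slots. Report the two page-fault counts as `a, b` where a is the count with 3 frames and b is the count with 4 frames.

3 frames: F F F F F F F . . F F . . . → 9 faults.
4 frames: F F F F . . F F F F F F . . → 10 faults.
10 > 9: adding a frame increased faults — Belady's anomaly.

9, 10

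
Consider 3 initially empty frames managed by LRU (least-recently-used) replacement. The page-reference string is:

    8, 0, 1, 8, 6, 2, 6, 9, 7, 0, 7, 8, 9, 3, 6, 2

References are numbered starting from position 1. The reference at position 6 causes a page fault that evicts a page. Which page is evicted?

pos 1: 8 -> miss, frames {8}
pos 2: 0 -> miss, frames {8,0}
pos 3: 1 -> miss, frames {8,0,1}
pos 4: 8 -> hit
pos 5: 6 -> miss, evict 0, frames {1,8,6}
pos 6: 2 -> miss, evict 1, frames {8,6,2}
At position 6, page 1 is evicted.

1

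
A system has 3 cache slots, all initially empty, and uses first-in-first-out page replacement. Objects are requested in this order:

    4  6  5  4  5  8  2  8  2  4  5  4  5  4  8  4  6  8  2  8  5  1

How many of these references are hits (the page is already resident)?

4 → miss, frames (4)
6 → miss, frames (4 6)
5 → miss, frames (4 6 5)
4 → hit
5 → hit
8 → miss, evict 4, frames (6 5 8)
2 → miss, evict 6, frames (5 8 2)
8 → hit
2 → hit
4 → miss, evict 5, frames (8 2 4)
5 → miss, evict 8, frames (2 4 5)
4 → hit
5 → hit
4 → hit
8 → miss, evict 2, frames (4 5 8)
4 → hit
6 → miss, evict 4, frames (5 8 6)
8 → hit
2 → miss, evict 5, frames (8 6 2)
8 → hit
5 → miss, evict 8, frames (6 2 5)
1 → miss, evict 6, frames (2 5 1)
Hits: 10.

10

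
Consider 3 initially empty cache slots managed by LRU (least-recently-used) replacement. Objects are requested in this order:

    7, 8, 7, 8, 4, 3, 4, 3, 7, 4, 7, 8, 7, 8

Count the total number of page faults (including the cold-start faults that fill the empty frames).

6

7 → miss, frames [7]
8 → miss, frames [7, 8]
7 → hit
8 → hit
4 → miss, frames [7, 8, 4]
3 → miss, evict 7, frames [8, 4, 3]
4 → hit
3 → hit
7 → miss, evict 8, frames [4, 3, 7]
4 → hit
7 → hit
8 → miss, evict 3, frames [4, 7, 8]
7 → hit
8 → hit
Page faults: 6.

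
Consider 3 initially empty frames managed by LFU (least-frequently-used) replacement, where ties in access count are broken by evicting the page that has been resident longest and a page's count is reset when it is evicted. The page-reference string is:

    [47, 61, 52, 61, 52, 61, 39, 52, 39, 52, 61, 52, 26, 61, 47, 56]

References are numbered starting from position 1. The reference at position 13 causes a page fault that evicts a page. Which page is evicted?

39

pos 1: 47: miss, frames [47]
pos 2: 61: miss, frames [47, 61]
pos 3: 52: miss, frames [47, 61, 52]
pos 4: 61: hit
pos 5: 52: hit
pos 6: 61: hit
pos 7: 39: miss, evict 47, frames [61, 52, 39]
pos 8: 52: hit
pos 9: 39: hit
pos 10: 52: hit
pos 11: 61: hit
pos 12: 52: hit
pos 13: 26: miss, evict 39, frames [61, 52, 26]
At position 13, page 39 is evicted.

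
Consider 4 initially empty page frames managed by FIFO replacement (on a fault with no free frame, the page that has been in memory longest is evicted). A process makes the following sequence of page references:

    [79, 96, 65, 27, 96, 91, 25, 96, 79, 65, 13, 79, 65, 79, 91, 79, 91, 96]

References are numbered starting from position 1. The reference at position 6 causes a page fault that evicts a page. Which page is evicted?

pos 1: 79 -> miss, frames [79]
pos 2: 96 -> miss, frames [79, 96]
pos 3: 65 -> miss, frames [79, 96, 65]
pos 4: 27 -> miss, frames [79, 96, 65, 27]
pos 5: 96 -> hit
pos 6: 91 -> miss, evict 79, frames [96, 65, 27, 91]
At position 6, page 79 is evicted.

79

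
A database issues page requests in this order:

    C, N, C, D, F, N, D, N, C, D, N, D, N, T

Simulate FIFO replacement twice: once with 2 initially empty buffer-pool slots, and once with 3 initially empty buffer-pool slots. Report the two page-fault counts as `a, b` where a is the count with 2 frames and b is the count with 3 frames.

2 frames: F F . F F F F . F . F F . F → 10 faults.
3 frames: F F . F F . . . F . F F . F → 8 faults.
8 < 10: adding a frame reduced faults, as is typical.

10, 8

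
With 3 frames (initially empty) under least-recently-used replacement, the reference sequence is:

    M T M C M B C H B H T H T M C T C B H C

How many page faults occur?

M -> fault, frames (M)
T -> fault, frames (M T)
M -> hit
C -> fault, frames (T M C)
M -> hit
B -> fault, evict T, frames (C M B)
C -> hit
H -> fault, evict M, frames (B C H)
B -> hit
H -> hit
T -> fault, evict C, frames (B H T)
H -> hit
T -> hit
M -> fault, evict B, frames (H T M)
C -> fault, evict H, frames (T M C)
T -> hit
C -> hit
B -> fault, evict M, frames (T C B)
H -> fault, evict T, frames (C B H)
C -> hit
Page faults: 10.

10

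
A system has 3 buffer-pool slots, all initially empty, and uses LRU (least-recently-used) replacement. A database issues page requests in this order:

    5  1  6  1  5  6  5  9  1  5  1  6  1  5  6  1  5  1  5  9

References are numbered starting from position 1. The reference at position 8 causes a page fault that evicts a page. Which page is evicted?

pos 1: 5 -> miss, frames (5)
pos 2: 1 -> miss, frames (5 1)
pos 3: 6 -> miss, frames (5 1 6)
pos 4: 1 -> hit
pos 5: 5 -> hit
pos 6: 6 -> hit
pos 7: 5 -> hit
pos 8: 9 -> miss, evict 1, frames (6 5 9)
At position 8, page 1 is evicted.

1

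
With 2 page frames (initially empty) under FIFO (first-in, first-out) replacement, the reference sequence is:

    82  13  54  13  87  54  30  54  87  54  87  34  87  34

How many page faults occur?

82: fault, frames {82}
13: fault, frames {82,13}
54: fault, evict 82, frames {13,54}
13: hit
87: fault, evict 13, frames {54,87}
54: hit
30: fault, evict 54, frames {87,30}
54: fault, evict 87, frames {30,54}
87: fault, evict 30, frames {54,87}
54: hit
87: hit
34: fault, evict 54, frames {87,34}
87: hit
34: hit
Page faults: 8.

8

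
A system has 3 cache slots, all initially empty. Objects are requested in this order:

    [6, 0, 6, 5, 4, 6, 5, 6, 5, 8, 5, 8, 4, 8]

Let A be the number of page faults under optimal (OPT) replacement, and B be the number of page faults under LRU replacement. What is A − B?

Under OPT: F F . F F . . . . F . . . . → 5 faults.
Under LRU: F F . F F . . . . F . . F . → 6 faults.
A − B = 5 − 6 = -1.

-1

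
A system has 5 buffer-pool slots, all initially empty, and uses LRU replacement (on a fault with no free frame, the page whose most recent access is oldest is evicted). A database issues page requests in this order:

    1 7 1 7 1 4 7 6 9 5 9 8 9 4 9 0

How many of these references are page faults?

9

1 → fault, frames [1]
7 → fault, frames [1, 7]
1 → hit
7 → hit
1 → hit
4 → fault, frames [7, 1, 4]
7 → hit
6 → fault, frames [1, 4, 7, 6]
9 → fault, frames [1, 4, 7, 6, 9]
5 → fault, evict 1, frames [4, 7, 6, 9, 5]
9 → hit
8 → fault, evict 4, frames [7, 6, 5, 9, 8]
9 → hit
4 → fault, evict 7, frames [6, 5, 8, 9, 4]
9 → hit
0 → fault, evict 6, frames [5, 8, 4, 9, 0]
Page faults: 9.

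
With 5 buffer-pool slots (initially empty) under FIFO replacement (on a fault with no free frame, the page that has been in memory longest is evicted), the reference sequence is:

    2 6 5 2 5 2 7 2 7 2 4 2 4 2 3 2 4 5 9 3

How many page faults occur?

8

2 → fault, frames (2)
6 → fault, frames (2 6)
5 → fault, frames (2 6 5)
2 → hit
5 → hit
2 → hit
7 → fault, frames (2 6 5 7)
2 → hit
7 → hit
2 → hit
4 → fault, frames (2 6 5 7 4)
2 → hit
4 → hit
2 → hit
3 → fault, evict 2, frames (6 5 7 4 3)
2 → fault, evict 6, frames (5 7 4 3 2)
4 → hit
5 → hit
9 → fault, evict 5, frames (7 4 3 2 9)
3 → hit
Page faults: 8.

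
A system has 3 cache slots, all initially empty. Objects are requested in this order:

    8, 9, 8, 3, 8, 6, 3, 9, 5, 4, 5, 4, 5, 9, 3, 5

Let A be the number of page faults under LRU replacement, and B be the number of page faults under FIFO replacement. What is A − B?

-1

Under LRU: F F . F . F . F F F . . . . F . → 8 faults.
Under FIFO: F F . F . F . . F F . . . F F F → 9 faults.
A − B = 8 − 9 = -1.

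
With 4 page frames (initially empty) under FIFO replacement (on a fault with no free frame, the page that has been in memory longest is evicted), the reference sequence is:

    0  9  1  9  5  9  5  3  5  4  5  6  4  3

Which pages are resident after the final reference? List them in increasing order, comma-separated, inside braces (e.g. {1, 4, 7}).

{3, 4, 5, 6}

0 -> fault, frames (0)
9 -> fault, frames (0 9)
1 -> fault, frames (0 9 1)
9 -> hit
5 -> fault, frames (0 9 1 5)
9 -> hit
5 -> hit
3 -> fault, evict 0, frames (9 1 5 3)
5 -> hit
4 -> fault, evict 9, frames (1 5 3 4)
5 -> hit
6 -> fault, evict 1, frames (5 3 4 6)
4 -> hit
3 -> hit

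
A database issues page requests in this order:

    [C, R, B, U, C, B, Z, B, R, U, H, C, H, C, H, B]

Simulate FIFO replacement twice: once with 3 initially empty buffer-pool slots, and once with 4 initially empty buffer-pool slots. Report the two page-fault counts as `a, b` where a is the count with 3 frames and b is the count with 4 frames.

12, 8

3 frames: F F F F F . F F F F F F . . . F → 12 faults.
4 frames: F F F F . . F . . . F F . . . F → 8 faults.
8 < 12: adding a frame reduced faults, as is typical.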